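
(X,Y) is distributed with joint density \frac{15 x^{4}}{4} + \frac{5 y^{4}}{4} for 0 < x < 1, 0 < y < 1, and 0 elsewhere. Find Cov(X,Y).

E[XY] = ∫∫ xy × f(x,y) dx dy = \frac{5}{12}
E[X] = \frac{3}{4}
E[Y] = \frac{7}{12}
Cov(X,Y) = E[XY] - E[X]E[Y] = - \frac{1}{48}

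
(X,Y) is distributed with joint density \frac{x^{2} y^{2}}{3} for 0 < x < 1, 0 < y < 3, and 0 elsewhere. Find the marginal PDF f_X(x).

f_X(x) = ∫_0^3 f(x,y) dy
= ∫_0^3 \frac{x^{2} y^{2}}{3} dy
= 3 x^{2} for 0 < x < 1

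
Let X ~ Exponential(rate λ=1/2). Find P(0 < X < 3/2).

P(0 < X < 3/2) = ∫_{0}^{3/2} f(x) dx
where f(x) = \frac{e^{- \frac{x}{2}}}{2}
= 1 - e^{- \frac{3}{4}}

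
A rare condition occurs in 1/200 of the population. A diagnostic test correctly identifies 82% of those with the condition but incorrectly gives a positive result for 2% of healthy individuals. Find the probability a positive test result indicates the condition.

Let D = the rare event, + = positive/flagged.
P(D) = 1/200
P(+|D) = 82/100 = 41/50
P(+|D') = 2/100 = 1/50
P(+) = P(+|D)P(D) + P(+|D')P(D')
     = \frac{41}{50} × \frac{1}{200} + \frac{1}{50} × \frac{199}{200}
     = \frac{3}{125}
P(D|+) = P(+|D)P(D)/P(+) = \frac{41}{240}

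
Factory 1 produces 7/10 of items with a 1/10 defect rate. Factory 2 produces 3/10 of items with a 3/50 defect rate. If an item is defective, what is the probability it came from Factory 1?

Using Bayes' theorem:
P(F1) = 7/10, P(D|F1) = 1/10
P(F2) = 3/10, P(D|F2) = 3/50
P(D) = P(D|F1)P(F1) + P(D|F2)P(F2)
     = \frac{11}{125}
P(F1|D) = P(D|F1)P(F1) / P(D)
= \frac{35}{44}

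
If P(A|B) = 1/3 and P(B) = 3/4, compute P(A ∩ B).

By definition, P(A|B) = P(A ∩ B) / P(B)
So P(A ∩ B) = P(A|B) × P(B)
= 1/3 × 3/4
= 1/4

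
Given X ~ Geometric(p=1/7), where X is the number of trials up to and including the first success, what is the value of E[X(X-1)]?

E[X(X-1)] = E[X² - X] = E[X²] - E[X]
E[X] = 7
E[X²] = Var(X) + (E[X])² = 42 + (7)² = 91
E[X(X-1)] = 91 - 7 = 84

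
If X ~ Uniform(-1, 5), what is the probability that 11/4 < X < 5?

P(11/4 < X < 5) = ∫_{11/4}^{5} f(x) dx
where f(x) = \frac{1}{6}
= \frac{3}{8}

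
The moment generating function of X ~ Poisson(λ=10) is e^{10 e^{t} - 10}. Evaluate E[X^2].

To find E[X^2], compute M^(2)(0):
M^(1)(t) = 10 e^{t} e^{10 e^{t} - 10}
M^(2)(t) = 100 e^{2 t} e^{10 e^{t} - 10} + 10 e^{t} e^{10 e^{t} - 10}
M^(2)(0) = 110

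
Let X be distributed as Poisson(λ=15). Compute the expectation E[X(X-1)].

E[X(X-1)] = E[X² - X] = E[X²] - E[X]
E[X] = 15
E[X²] = Var(X) + (E[X])² = 15 + (15)² = 240
E[X(X-1)] = 240 - 15 = 225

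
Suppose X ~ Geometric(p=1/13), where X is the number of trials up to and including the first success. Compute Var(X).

For X ~ Geometric(p=1/13), where X is the number of trials up to and including the first success:
Var(X) = 156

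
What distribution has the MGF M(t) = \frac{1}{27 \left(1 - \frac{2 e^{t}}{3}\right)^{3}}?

The MGF M(t) = \frac{1}{27 \left(1 - \frac{2 e^{t}}{3}\right)^{3}} is the standard form for the NegativeBinomial distribution.
Comparing with the known MGF formula identifies: NegBin(r=3, p=1/3), X = failures before r-th success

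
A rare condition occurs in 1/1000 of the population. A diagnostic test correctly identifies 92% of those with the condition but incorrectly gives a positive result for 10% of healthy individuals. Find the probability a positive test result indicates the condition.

Let D = the rare event, + = positive/flagged.
P(D) = 1/1000
P(+|D) = 92/100 = 23/25
P(+|D') = 10/100 = 1/10
P(+) = P(+|D)P(D) + P(+|D')P(D')
     = \frac{23}{25} × \frac{1}{1000} + \frac{1}{10} × \frac{999}{1000}
     = \frac{5041}{50000}
P(D|+) = P(+|D)P(D)/P(+) = \frac{46}{5041}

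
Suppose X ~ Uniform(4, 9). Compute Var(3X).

For X ~ Uniform(4, 9):
Var(X) = \frac{25}{12}
Var(3X) = (3)² × Var(X) = 9 × \frac{25}{12} = \frac{75}{4}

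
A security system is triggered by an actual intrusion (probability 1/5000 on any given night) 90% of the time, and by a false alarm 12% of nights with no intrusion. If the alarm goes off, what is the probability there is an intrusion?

Let D = the rare event, + = positive/flagged.
P(D) = 1/5000
P(+|D) = 90/100 = 9/10
P(+|D') = 12/100 = 3/25
P(+) = P(+|D)P(D) + P(+|D')P(D')
     = \frac{9}{10} × \frac{1}{5000} + \frac{3}{25} × \frac{4999}{5000}
     = \frac{30039}{250000}
P(D|+) = P(+|D)P(D)/P(+) = \frac{15}{10013}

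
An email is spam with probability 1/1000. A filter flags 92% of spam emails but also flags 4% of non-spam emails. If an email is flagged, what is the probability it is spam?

Let D = the rare event, + = positive/flagged.
P(D) = 1/1000
P(+|D) = 92/100 = 23/25
P(+|D') = 4/100 = 1/25
P(+) = P(+|D)P(D) + P(+|D')P(D')
     = \frac{23}{25} × \frac{1}{1000} + \frac{1}{25} × \frac{999}{1000}
     = \frac{511}{12500}
P(D|+) = P(+|D)P(D)/P(+) = \frac{23}{1022}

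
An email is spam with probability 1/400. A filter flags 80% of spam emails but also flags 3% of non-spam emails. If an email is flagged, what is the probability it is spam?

Let D = the rare event, + = positive/flagged.
P(D) = 1/400
P(+|D) = 80/100 = 4/5
P(+|D') = 3/100
P(+) = P(+|D)P(D) + P(+|D')P(D')
     = \frac{4}{5} × \frac{1}{400} + \frac{3}{100} × \frac{399}{400}
     = \frac{1277}{40000}
P(D|+) = P(+|D)P(D)/P(+) = \frac{80}{1277}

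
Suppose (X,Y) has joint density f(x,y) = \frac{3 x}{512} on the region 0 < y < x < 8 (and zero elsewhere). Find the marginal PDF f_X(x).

f_X(x) = ∫_0^x \frac{3 x}{512} dy = \frac{3 x^{2}}{512}
for 0 < x < 8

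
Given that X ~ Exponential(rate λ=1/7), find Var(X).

For X ~ Exponential(rate λ=1/7):
Var(X) = 49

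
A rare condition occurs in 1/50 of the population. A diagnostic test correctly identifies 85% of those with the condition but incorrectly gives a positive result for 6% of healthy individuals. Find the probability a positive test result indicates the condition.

Let D = the rare event, + = positive/flagged.
P(D) = 1/50
P(+|D) = 85/100 = 17/20
P(+|D') = 6/100 = 3/50
P(+) = P(+|D)P(D) + P(+|D')P(D')
     = \frac{17}{20} × \frac{1}{50} + \frac{3}{50} × \frac{49}{50}
     = \frac{379}{5000}
P(D|+) = P(+|D)P(D)/P(+) = \frac{85}{379}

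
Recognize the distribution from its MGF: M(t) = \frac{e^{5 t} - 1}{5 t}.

The MGF M(t) = \frac{e^{5 t} - 1}{5 t} is the standard form for the Uniform distribution.
Comparing with the known MGF formula identifies: Uniform(0, 5)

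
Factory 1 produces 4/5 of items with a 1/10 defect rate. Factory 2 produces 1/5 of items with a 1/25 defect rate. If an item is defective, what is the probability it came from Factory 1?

Using Bayes' theorem:
P(F1) = 4/5, P(D|F1) = 1/10
P(F2) = 1/5, P(D|F2) = 1/25
P(D) = P(D|F1)P(F1) + P(D|F2)P(F2)
     = \frac{11}{125}
P(F1|D) = P(D|F1)P(F1) / P(D)
= \frac{10}{11}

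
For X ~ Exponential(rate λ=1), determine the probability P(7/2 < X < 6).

P(7/2 < X < 6) = ∫_{7/2}^{6} f(x) dx
where f(x) = e^{- x}
= - \frac{1}{e^{6}} + e^{- \frac{7}{2}}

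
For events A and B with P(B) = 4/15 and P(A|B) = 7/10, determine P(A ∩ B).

By definition, P(A|B) = P(A ∩ B) / P(B)
So P(A ∩ B) = P(A|B) × P(B)
= 7/10 × 4/15
= 14/75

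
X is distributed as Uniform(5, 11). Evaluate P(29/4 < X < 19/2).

P(29/4 < X < 19/2) = ∫_{29/4}^{19/2} f(x) dx
where f(x) = \frac{1}{6}
= \frac{3}{8}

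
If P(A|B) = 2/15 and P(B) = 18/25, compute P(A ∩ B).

By definition, P(A|B) = P(A ∩ B) / P(B)
So P(A ∩ B) = P(A|B) × P(B)
= 2/15 × 18/25
= 12/125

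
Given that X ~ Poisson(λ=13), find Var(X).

For X ~ Poisson(λ=13):
Var(X) = 13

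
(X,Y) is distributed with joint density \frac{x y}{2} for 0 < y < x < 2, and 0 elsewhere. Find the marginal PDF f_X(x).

f_X(x) = ∫_0^x \frac{x y}{2} dy = \frac{x^{3}}{4}
for 0 < x < 2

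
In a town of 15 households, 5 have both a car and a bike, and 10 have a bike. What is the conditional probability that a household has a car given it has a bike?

P(A ∩ B) = 5/15 = 1/3
P(B) = 10/15 = 2/3
P(A|B) = P(A ∩ B) / P(B) = (1/3) / (2/3) = 1/2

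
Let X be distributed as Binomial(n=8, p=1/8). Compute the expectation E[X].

For X ~ Binomial(n=8, p=1/8), the expected value is:
E[X] = 1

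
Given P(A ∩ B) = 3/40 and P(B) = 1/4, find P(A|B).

P(A|B) = P(A ∩ B) / P(B)
= (3/40) / (1/4)
= 3/10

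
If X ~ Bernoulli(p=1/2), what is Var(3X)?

For X ~ Bernoulli(p=1/2):
Var(X) = \frac{1}{4}
Var(3X) = (3)² × Var(X) = 9 × \frac{1}{4} = \frac{9}{4}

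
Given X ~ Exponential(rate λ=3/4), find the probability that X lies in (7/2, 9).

P(7/2 < X < 9) = ∫_{7/2}^{9} f(x) dx
where f(x) = \frac{3 e^{- \frac{3 x}{4}}}{4}
= - \frac{1}{e^{\frac{27}{4}}} + e^{- \frac{21}{8}}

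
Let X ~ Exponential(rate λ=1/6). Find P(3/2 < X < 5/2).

P(3/2 < X < 5/2) = ∫_{3/2}^{5/2} f(x) dx
where f(x) = \frac{e^{- \frac{x}{6}}}{6}
= - \frac{1}{e^{\frac{5}{12}}} + e^{- \frac{1}{4}}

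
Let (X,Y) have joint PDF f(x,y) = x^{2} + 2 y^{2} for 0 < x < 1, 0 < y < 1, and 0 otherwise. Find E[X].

E[X] = ∫_0^1 ∫_0^1 x × f(x,y) dy dx
= ∫_0^1 ∫_0^1 x × (x^{2} + 2 y^{2}) dy dx
= \frac{7}{12}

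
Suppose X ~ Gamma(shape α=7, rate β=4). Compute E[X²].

Using the identity E[X²] = Var(X) + (E[X])²:
E[X] = \frac{7}{4}
Var(X) = \frac{7}{16}
E[X²] = \frac{7}{16} + (\frac{7}{4})²
= \frac{7}{2}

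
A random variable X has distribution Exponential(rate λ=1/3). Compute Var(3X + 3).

For X ~ Exponential(rate λ=1/3):
Var(X) = 9
Var(3X + 3) = (3)² × Var(X) = 9 × 9 = 81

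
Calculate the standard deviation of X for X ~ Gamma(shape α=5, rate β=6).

For X ~ Gamma(shape α=5, rate β=6):
Var(X) = \frac{5}{36}
SD(X) = √(Var(X)) = √(\frac{5}{36}) = \frac{\sqrt{5}}{6}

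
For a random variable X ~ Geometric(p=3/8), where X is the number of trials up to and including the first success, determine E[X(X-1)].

E[X(X-1)] = E[X² - X] = E[X²] - E[X]
E[X] = \frac{8}{3}
E[X²] = Var(X) + (E[X])² = \frac{40}{9} + (\frac{8}{3})² = \frac{104}{9}
E[X(X-1)] = \frac{104}{9} - \frac{8}{3} = \frac{80}{9}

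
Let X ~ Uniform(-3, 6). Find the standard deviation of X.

For X ~ Uniform(-3, 6):
Var(X) = \frac{27}{4}
SD(X) = √(Var(X)) = √(\frac{27}{4}) = \frac{3 \sqrt{3}}{2}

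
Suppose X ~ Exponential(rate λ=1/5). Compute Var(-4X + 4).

For X ~ Exponential(rate λ=1/5):
Var(X) = 25
Var(-4X + 4) = (-4)² × Var(X) = 16 × 25 = 400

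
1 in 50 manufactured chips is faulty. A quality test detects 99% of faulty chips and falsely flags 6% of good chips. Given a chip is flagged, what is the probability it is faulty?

Let D = the rare event, + = positive/flagged.
P(D) = 1/50
P(+|D) = 99/100
P(+|D') = 6/100 = 3/50
P(+) = P(+|D)P(D) + P(+|D')P(D')
     = \frac{99}{100} × \frac{1}{50} + \frac{3}{50} × \frac{49}{50}
     = \frac{393}{5000}
P(D|+) = P(+|D)P(D)/P(+) = \frac{33}{131}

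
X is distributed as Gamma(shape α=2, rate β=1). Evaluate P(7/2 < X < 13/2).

P(7/2 < X < 13/2) = ∫_{7/2}^{13/2} f(x) dx
where f(x) = x e^{- x}
= \frac{3 \left(-5 + 3 e^{3}\right)}{2 e^{\frac{13}{2}}}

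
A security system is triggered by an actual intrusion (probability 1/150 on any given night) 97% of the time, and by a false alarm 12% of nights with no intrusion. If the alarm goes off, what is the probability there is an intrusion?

Let D = the rare event, + = positive/flagged.
P(D) = 1/150
P(+|D) = 97/100
P(+|D') = 12/100 = 3/25
P(+) = P(+|D)P(D) + P(+|D')P(D')
     = \frac{97}{100} × \frac{1}{150} + \frac{3}{25} × \frac{149}{150}
     = \frac{377}{3000}
P(D|+) = P(+|D)P(D)/P(+) = \frac{97}{1885}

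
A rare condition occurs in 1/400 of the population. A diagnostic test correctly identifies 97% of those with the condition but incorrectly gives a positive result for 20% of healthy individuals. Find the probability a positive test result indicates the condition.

Let D = the rare event, + = positive/flagged.
P(D) = 1/400
P(+|D) = 97/100
P(+|D') = 20/100 = 1/5
P(+) = P(+|D)P(D) + P(+|D')P(D')
     = \frac{97}{100} × \frac{1}{400} + \frac{1}{5} × \frac{399}{400}
     = \frac{8077}{40000}
P(D|+) = P(+|D)P(D)/P(+) = \frac{97}{8077}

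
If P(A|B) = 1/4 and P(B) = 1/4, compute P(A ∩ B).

By definition, P(A|B) = P(A ∩ B) / P(B)
So P(A ∩ B) = P(A|B) × P(B)
= 1/4 × 1/4
= 1/16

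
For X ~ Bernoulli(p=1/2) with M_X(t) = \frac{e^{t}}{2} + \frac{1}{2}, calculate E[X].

To find E[X], compute M^(1)(0):
M^(1)(t) = \frac{e^{t}}{2}
M^(1)(0) = \frac{1}{2}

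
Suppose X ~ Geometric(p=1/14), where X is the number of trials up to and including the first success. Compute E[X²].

Using the identity E[X²] = Var(X) + (E[X])²:
E[X] = 14
Var(X) = 182
E[X²] = 182 + (14)²
= 378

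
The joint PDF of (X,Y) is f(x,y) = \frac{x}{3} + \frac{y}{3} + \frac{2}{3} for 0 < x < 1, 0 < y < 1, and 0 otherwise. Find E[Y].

E[Y] = ∫_0^1 ∫_0^1 y × f(x,y) dx dy
= \frac{19}{36}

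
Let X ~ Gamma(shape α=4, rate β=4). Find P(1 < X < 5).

P(1 < X < 5) = ∫_{1}^{5} f(x) dx
where f(x) = \frac{128 x^{3} e^{- 4 x}}{3}
= \frac{-4663 + 71 e^{16}}{3 e^{20}}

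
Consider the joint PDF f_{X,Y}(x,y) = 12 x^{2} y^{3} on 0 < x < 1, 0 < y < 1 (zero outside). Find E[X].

E[X] = ∫_0^1 ∫_0^1 x × f(x,y) dy dx
= ∫_0^1 ∫_0^1 x × (12 x^{2} y^{3}) dy dx
= \frac{3}{4}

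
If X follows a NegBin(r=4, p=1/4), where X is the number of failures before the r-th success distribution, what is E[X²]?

Using the identity E[X²] = Var(X) + (E[X])²:
E[X] = 12
Var(X) = 48
E[X²] = 48 + (12)²
= 192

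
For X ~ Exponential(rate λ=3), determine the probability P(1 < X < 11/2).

P(1 < X < 11/2) = ∫_{1}^{11/2} f(x) dx
where f(x) = 3 e^{- 3 x}
= - \frac{1}{e^{\frac{33}{2}}} + e^{-3}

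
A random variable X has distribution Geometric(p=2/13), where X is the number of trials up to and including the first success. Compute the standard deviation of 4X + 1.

For X ~ Geometric(p=2/13), where X is the number of trials up to and including the first success:
Var(X) = \frac{143}{4}
SD(X) = √(Var(X)) = √(\frac{143}{4}) = \frac{\sqrt{143}}{2}
SD(4X + 1) = |4| × SD(X) = 4 × \frac{\sqrt{143}}{2} = 2 \sqrt{143}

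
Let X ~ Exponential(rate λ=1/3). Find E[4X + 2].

For X ~ Exponential(rate λ=1/3):
E[X] = 3
E[4X + 2] = 4 × E[X] + 2 = 14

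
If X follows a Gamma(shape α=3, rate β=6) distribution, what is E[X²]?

Using the identity E[X²] = Var(X) + (E[X])²:
E[X] = \frac{1}{2}
Var(X) = \frac{1}{12}
E[X²] = \frac{1}{12} + (\frac{1}{2})²
= \frac{1}{3}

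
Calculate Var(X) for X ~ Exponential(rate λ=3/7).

For X ~ Exponential(rate λ=3/7):
Var(X) = \frac{49}{9}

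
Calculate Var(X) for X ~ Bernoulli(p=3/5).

For X ~ Bernoulli(p=3/5):
Var(X) = \frac{6}{25}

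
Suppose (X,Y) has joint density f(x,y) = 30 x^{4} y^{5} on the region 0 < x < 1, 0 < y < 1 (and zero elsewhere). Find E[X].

E[X] = ∫_0^1 ∫_0^1 x × f(x,y) dy dx
= ∫_0^1 ∫_0^1 x × (30 x^{4} y^{5}) dy dx
= \frac{5}{6}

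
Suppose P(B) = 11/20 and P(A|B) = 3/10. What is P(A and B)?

By definition, P(A|B) = P(A ∩ B) / P(B)
So P(A ∩ B) = P(A|B) × P(B)
= 3/10 × 11/20
= 33/200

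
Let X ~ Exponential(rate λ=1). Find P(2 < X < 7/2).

P(2 < X < 7/2) = ∫_{2}^{7/2} f(x) dx
where f(x) = e^{- x}
= - \frac{1}{e^{\frac{7}{2}}} + e^{-2}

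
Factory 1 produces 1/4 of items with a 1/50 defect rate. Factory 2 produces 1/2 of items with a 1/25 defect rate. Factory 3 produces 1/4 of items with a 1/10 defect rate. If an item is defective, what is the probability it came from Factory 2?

Using Bayes' theorem:
P(F1) = 1/4, P(D|F1) = 1/50
P(F2) = 1/2, P(D|F2) = 1/25
P(F3) = 1/4, P(D|F3) = 1/10
P(D) = P(D|F1)P(F1) + P(D|F2)P(F2) + P(D|F3)P(F3)
     = \frac{1}{20}
P(F2|D) = P(D|F2)P(F2) / P(D)
= \frac{2}{5}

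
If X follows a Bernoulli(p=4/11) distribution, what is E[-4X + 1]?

For X ~ Bernoulli(p=4/11):
E[X] = \frac{4}{11}
E[-4X + 1] = -4 × E[X] + 1 = - \frac{5}{11}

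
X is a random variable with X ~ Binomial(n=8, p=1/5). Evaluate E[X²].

Using the identity E[X²] = Var(X) + (E[X])²:
E[X] = \frac{8}{5}
Var(X) = \frac{32}{25}
E[X²] = \frac{32}{25} + (\frac{8}{5})²
= \frac{96}{25}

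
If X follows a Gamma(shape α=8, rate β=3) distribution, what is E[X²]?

Using the identity E[X²] = Var(X) + (E[X])²:
E[X] = \frac{8}{3}
Var(X) = \frac{8}{9}
E[X²] = \frac{8}{9} + (\frac{8}{3})²
= 8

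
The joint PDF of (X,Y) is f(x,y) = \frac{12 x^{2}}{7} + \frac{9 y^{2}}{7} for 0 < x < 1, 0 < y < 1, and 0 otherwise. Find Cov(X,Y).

E[XY] = ∫∫ xy × f(x,y) dx dy = \frac{3}{8}
E[X] = \frac{9}{14}
E[Y] = \frac{17}{28}
Cov(X,Y) = E[XY] - E[X]E[Y] = - \frac{3}{196}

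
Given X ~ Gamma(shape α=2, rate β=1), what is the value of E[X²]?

Using the identity E[X²] = Var(X) + (E[X])²:
E[X] = 2
Var(X) = 2
E[X²] = 2 + (2)²
= 6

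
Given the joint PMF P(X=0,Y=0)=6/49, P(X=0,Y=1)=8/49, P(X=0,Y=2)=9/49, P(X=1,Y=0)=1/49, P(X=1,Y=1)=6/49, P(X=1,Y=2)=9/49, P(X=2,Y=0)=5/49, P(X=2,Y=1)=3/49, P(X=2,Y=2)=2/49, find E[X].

First find marginal of X:
P(X=0) = 23/49
P(X=1) = 16/49
P(X=2) = 10/49
E[X] = 0 × 23/49 + 1 × 16/49 + 2 × 10/49 = 36/49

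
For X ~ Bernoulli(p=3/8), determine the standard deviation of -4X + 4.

For X ~ Bernoulli(p=3/8):
Var(X) = \frac{15}{64}
SD(X) = √(Var(X)) = √(\frac{15}{64}) = \frac{\sqrt{15}}{8}
SD(-4X + 4) = |-4| × SD(X) = 4 × \frac{\sqrt{15}}{8} = \frac{\sqrt{15}}{2}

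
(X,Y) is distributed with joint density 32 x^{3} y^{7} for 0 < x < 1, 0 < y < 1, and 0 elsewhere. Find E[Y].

E[Y] = ∫_0^1 ∫_0^1 y × f(x,y) dx dy
= \frac{8}{9}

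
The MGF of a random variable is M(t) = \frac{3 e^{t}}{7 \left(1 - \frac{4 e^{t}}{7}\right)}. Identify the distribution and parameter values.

The MGF M(t) = \frac{3 e^{t}}{7 \left(1 - \frac{4 e^{t}}{7}\right)} is the standard form for the Geometric distribution.
Comparing with the known MGF formula identifies: Geometric(p=3/7), X = trial number of first success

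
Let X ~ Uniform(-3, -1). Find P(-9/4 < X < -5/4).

P(-9/4 < X < -5/4) = ∫_{-9/4}^{-5/4} f(x) dx
where f(x) = \frac{1}{2}
= \frac{1}{2}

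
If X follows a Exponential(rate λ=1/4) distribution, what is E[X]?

For X ~ Exponential(rate λ=1/4), the expected value is:
E[X] = 4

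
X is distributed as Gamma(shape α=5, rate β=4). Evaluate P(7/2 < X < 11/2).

P(7/2 < X < 11/2) = ∫_{7/2}^{11/2} f(x) dx
where f(x) = \frac{128 x^{4} e^{- 4 x}}{3}
= \frac{-35401 + 6513 e^{8}}{3 e^{22}}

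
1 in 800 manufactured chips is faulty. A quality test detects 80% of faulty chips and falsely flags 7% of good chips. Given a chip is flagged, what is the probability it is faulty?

Let D = the rare event, + = positive/flagged.
P(D) = 1/800
P(+|D) = 80/100 = 4/5
P(+|D') = 7/100
P(+) = P(+|D)P(D) + P(+|D')P(D')
     = \frac{4}{5} × \frac{1}{800} + \frac{7}{100} × \frac{799}{800}
     = \frac{5673}{80000}
P(D|+) = P(+|D)P(D)/P(+) = \frac{80}{5673}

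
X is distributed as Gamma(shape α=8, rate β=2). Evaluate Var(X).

For X ~ Gamma(shape α=8, rate β=2):
Var(X) = 2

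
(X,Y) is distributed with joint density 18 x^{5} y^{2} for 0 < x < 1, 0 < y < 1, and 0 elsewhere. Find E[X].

E[X] = ∫_0^1 ∫_0^1 x × f(x,y) dy dx
= ∫_0^1 ∫_0^1 x × (18 x^{5} y^{2}) dy dx
= \frac{6}{7}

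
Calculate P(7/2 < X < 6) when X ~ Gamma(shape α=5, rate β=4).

P(7/2 < X < 6) = ∫_{7/2}^{6} f(x) dx
where f(x) = \frac{128 x^{4} e^{- 4 x}}{3}
= \frac{-16441 + 2171 e^{10}}{e^{24}}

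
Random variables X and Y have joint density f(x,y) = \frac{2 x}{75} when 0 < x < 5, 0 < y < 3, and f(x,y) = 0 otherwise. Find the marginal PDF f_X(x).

f_X(x) = ∫_0^3 f(x,y) dy
= ∫_0^3 \frac{2 x}{75} dy
= \frac{2 x}{25} for 0 < x < 5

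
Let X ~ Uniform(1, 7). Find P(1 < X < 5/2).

P(1 < X < 5/2) = ∫_{1}^{5/2} f(x) dx
where f(x) = \frac{1}{6}
= \frac{1}{4}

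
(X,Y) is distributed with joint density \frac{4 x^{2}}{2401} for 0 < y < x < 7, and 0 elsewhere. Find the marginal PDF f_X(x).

f_X(x) = ∫_0^x \frac{4 x^{2}}{2401} dy = \frac{4 x^{3}}{2401}
for 0 < x < 7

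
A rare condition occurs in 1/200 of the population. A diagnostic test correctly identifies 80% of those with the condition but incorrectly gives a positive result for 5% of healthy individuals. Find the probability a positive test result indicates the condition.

Let D = the rare event, + = positive/flagged.
P(D) = 1/200
P(+|D) = 80/100 = 4/5
P(+|D') = 5/100 = 1/20
P(+) = P(+|D)P(D) + P(+|D')P(D')
     = \frac{4}{5} × \frac{1}{200} + \frac{1}{20} × \frac{199}{200}
     = \frac{43}{800}
P(D|+) = P(+|D)P(D)/P(+) = \frac{16}{215}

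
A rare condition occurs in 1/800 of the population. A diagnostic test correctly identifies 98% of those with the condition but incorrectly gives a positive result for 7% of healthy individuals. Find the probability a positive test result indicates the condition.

Let D = the rare event, + = positive/flagged.
P(D) = 1/800
P(+|D) = 98/100 = 49/50
P(+|D') = 7/100
P(+) = P(+|D)P(D) + P(+|D')P(D')
     = \frac{49}{50} × \frac{1}{800} + \frac{7}{100} × \frac{799}{800}
     = \frac{5691}{80000}
P(D|+) = P(+|D)P(D)/P(+) = \frac{14}{813}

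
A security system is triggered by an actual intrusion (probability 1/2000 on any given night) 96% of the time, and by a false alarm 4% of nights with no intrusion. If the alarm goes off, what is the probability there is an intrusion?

Let D = the rare event, + = positive/flagged.
P(D) = 1/2000
P(+|D) = 96/100 = 24/25
P(+|D') = 4/100 = 1/25
P(+) = P(+|D)P(D) + P(+|D')P(D')
     = \frac{24}{25} × \frac{1}{2000} + \frac{1}{25} × \frac{1999}{2000}
     = \frac{2023}{50000}
P(D|+) = P(+|D)P(D)/P(+) = \frac{24}{2023}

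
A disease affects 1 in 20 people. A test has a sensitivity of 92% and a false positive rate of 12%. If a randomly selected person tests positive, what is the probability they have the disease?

Let D = the rare event, + = positive/flagged.
P(D) = 1/20
P(+|D) = 92/100 = 23/25
P(+|D') = 12/100 = 3/25
P(+) = P(+|D)P(D) + P(+|D')P(D')
     = \frac{23}{25} × \frac{1}{20} + \frac{3}{25} × \frac{19}{20}
     = \frac{4}{25}
P(D|+) = P(+|D)P(D)/P(+) = \frac{23}{80}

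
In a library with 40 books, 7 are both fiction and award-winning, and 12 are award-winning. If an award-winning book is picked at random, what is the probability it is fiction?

P(A ∩ B) = 7/40
P(B) = 12/40 = 3/10
P(A|B) = P(A ∩ B) / P(B) = (7/40) / (3/10) = 7/12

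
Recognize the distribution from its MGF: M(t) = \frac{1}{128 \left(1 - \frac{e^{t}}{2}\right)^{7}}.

The MGF M(t) = \frac{1}{128 \left(1 - \frac{e^{t}}{2}\right)^{7}} is the standard form for the NegativeBinomial distribution.
Comparing with the known MGF formula identifies: NegBin(r=7, p=1/2), X = failures before r-th success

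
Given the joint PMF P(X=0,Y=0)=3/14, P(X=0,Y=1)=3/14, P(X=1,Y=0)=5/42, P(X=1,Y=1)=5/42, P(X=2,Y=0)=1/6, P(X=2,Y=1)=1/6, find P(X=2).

P(X=2) = P(X=2,Y=0) + P(X=2,Y=1)
= 1/6 + 1/6
= 1/3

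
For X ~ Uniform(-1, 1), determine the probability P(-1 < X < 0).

P(-1 < X < 0) = ∫_{-1}^{0} f(x) dx
where f(x) = \frac{1}{2}
= \frac{1}{2}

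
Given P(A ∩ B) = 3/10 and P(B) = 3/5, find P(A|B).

P(A|B) = P(A ∩ B) / P(B)
= (3/10) / (3/5)
= 1/2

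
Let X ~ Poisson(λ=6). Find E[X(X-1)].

E[X(X-1)] = E[X² - X] = E[X²] - E[X]
E[X] = 6
E[X²] = Var(X) + (E[X])² = 6 + (6)² = 42
E[X(X-1)] = 42 - 6 = 36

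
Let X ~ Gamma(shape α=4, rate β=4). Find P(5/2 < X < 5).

P(5/2 < X < 5) = ∫_{5/2}^{5} f(x) dx
where f(x) = \frac{128 x^{3} e^{- 4 x}}{3}
= \frac{-4663 + 683 e^{10}}{3 e^{20}}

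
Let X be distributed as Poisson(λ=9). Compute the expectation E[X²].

Using the identity E[X²] = Var(X) + (E[X])²:
E[X] = 9
Var(X) = 9
E[X²] = 9 + (9)²
= 90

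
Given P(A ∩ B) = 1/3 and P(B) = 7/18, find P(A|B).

P(A|B) = P(A ∩ B) / P(B)
= (1/3) / (7/18)
= 6/7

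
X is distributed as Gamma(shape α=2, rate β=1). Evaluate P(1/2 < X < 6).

P(1/2 < X < 6) = ∫_{1/2}^{6} f(x) dx
where f(x) = x e^{- x}
= - \frac{7}{e^{6}} + \frac{3}{2 e^{\frac{1}{2}}}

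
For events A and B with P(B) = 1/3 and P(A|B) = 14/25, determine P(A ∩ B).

By definition, P(A|B) = P(A ∩ B) / P(B)
So P(A ∩ B) = P(A|B) × P(B)
= 14/25 × 1/3
= 14/75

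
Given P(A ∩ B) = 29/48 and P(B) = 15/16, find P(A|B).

P(A|B) = P(A ∩ B) / P(B)
= (29/48) / (15/16)
= 29/45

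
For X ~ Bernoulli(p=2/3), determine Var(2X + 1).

For X ~ Bernoulli(p=2/3):
Var(X) = \frac{2}{9}
Var(2X + 1) = (2)² × Var(X) = 4 × \frac{2}{9} = \frac{8}{9}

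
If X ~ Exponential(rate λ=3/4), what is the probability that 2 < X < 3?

P(2 < X < 3) = ∫_{2}^{3} f(x) dx
where f(x) = \frac{3 e^{- \frac{3 x}{4}}}{4}
= - \frac{1}{e^{\frac{9}{4}}} + e^{- \frac{3}{2}}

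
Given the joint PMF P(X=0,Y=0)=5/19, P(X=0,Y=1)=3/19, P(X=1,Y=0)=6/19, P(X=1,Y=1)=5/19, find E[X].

First find marginal of X:
P(X=0) = 8/19
P(X=1) = 11/19
E[X] = 0 × 8/19 + 1 × 11/19 = 11/19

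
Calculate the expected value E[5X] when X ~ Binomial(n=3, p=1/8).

For X ~ Binomial(n=3, p=1/8):
E[X] = \frac{3}{8}
E[5X] = 5 × E[X] + 0 = \frac{15}{8}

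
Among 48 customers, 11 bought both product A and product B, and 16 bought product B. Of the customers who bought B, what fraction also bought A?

P(A ∩ B) = 11/48
P(B) = 16/48 = 1/3
P(A|B) = P(A ∩ B) / P(B) = (11/48) / (1/3) = 11/16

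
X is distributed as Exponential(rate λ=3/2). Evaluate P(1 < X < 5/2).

P(1 < X < 5/2) = ∫_{1}^{5/2} f(x) dx
where f(x) = \frac{3 e^{- \frac{3 x}{2}}}{2}
= - \frac{1}{e^{\frac{15}{4}}} + e^{- \frac{3}{2}}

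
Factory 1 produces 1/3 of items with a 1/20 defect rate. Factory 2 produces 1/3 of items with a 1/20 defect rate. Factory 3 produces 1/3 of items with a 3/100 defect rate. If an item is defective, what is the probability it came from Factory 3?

Using Bayes' theorem:
P(F1) = 1/3, P(D|F1) = 1/20
P(F2) = 1/3, P(D|F2) = 1/20
P(F3) = 1/3, P(D|F3) = 3/100
P(D) = P(D|F1)P(F1) + P(D|F2)P(F2) + P(D|F3)P(F3)
     = \frac{13}{300}
P(F3|D) = P(D|F3)P(F3) / P(D)
= \frac{3}{13}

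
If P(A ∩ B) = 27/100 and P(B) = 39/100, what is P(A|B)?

P(A|B) = P(A ∩ B) / P(B)
= (27/100) / (39/100)
= 9/13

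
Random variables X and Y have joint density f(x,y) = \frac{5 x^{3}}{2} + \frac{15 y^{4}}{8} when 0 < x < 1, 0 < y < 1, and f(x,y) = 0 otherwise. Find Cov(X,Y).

E[XY] = ∫∫ xy × f(x,y) dx dy = \frac{13}{32}
E[X] = \frac{11}{16}
E[Y] = \frac{5}{8}
Cov(X,Y) = E[XY] - E[X]E[Y] = - \frac{3}{128}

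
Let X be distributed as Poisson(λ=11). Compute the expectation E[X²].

Using the identity E[X²] = Var(X) + (E[X])²:
E[X] = 11
Var(X) = 11
E[X²] = 11 + (11)²
= 132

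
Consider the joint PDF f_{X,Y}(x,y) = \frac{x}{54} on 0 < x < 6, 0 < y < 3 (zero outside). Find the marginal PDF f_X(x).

f_X(x) = ∫_0^3 f(x,y) dy
= ∫_0^3 \frac{x}{54} dy
= \frac{x}{18} for 0 < x < 6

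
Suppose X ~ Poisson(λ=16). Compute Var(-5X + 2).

For X ~ Poisson(λ=16):
Var(X) = 16
Var(-5X + 2) = (-5)² × Var(X) = 25 × 16 = 400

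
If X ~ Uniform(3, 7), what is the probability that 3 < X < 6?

P(3 < X < 6) = ∫_{3}^{6} f(x) dx
where f(x) = \frac{1}{4}
= \frac{3}{4}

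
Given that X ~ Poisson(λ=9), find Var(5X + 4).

For X ~ Poisson(λ=9):
Var(X) = 9
Var(5X + 4) = (5)² × Var(X) = 25 × 9 = 225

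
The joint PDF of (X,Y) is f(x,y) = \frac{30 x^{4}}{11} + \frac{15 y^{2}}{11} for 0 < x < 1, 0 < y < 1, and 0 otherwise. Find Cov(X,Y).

E[XY] = ∫∫ xy × f(x,y) dx dy = \frac{35}{88}
E[X] = \frac{15}{22}
E[Y] = \frac{27}{44}
Cov(X,Y) = E[XY] - E[X]E[Y] = - \frac{5}{242}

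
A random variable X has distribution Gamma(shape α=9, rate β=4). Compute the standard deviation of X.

For X ~ Gamma(shape α=9, rate β=4):
Var(X) = \frac{9}{16}
SD(X) = √(Var(X)) = √(\frac{9}{16}) = \frac{3}{4}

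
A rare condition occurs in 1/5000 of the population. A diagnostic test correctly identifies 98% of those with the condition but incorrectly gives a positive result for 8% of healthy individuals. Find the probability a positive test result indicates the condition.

Let D = the rare event, + = positive/flagged.
P(D) = 1/5000
P(+|D) = 98/100 = 49/50
P(+|D') = 8/100 = 2/25
P(+) = P(+|D)P(D) + P(+|D')P(D')
     = \frac{49}{50} × \frac{1}{5000} + \frac{2}{25} × \frac{4999}{5000}
     = \frac{4009}{50000}
P(D|+) = P(+|D)P(D)/P(+) = \frac{49}{20045}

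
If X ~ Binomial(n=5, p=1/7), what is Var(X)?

For X ~ Binomial(n=5, p=1/7):
Var(X) = \frac{30}{49}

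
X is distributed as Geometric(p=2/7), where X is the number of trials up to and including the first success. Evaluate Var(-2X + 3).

For X ~ Geometric(p=2/7), where X is the number of trials up to and including the first success:
Var(X) = \frac{35}{4}
Var(-2X + 3) = (-2)² × Var(X) = 4 × \frac{35}{4} = 35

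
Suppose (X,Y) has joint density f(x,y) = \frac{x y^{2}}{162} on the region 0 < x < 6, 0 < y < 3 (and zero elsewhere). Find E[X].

f_X(x) = ∫_0^3 \frac{x y^{2}}{162} dy = \frac{x}{18}
E[X] = ∫_0^6 x × (\frac{x}{18}) dx = 4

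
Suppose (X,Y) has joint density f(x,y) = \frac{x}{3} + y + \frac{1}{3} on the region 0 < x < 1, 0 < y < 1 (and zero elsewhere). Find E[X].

E[X] = ∫_0^1 ∫_0^1 x × f(x,y) dy dx
= ∫_0^1 ∫_0^1 x × (\frac{x}{3} + y + \frac{1}{3}) dy dx
= \frac{19}{36}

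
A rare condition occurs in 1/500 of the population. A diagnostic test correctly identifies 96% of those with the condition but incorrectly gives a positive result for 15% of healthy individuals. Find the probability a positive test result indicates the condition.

Let D = the rare event, + = positive/flagged.
P(D) = 1/500
P(+|D) = 96/100 = 24/25
P(+|D') = 15/100 = 3/20
P(+) = P(+|D)P(D) + P(+|D')P(D')
     = \frac{24}{25} × \frac{1}{500} + \frac{3}{20} × \frac{499}{500}
     = \frac{7581}{50000}
P(D|+) = P(+|D)P(D)/P(+) = \frac{32}{2527}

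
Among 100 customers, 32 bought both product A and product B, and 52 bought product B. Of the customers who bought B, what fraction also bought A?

P(A ∩ B) = 32/100 = 8/25
P(B) = 52/100 = 13/25
P(A|B) = P(A ∩ B) / P(B) = (8/25) / (13/25) = 8/13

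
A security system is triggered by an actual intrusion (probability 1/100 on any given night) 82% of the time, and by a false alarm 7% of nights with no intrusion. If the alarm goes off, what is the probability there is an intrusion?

Let D = the rare event, + = positive/flagged.
P(D) = 1/100
P(+|D) = 82/100 = 41/50
P(+|D') = 7/100
P(+) = P(+|D)P(D) + P(+|D')P(D')
     = \frac{41}{50} × \frac{1}{100} + \frac{7}{100} × \frac{99}{100}
     = \frac{31}{400}
P(D|+) = P(+|D)P(D)/P(+) = \frac{82}{775}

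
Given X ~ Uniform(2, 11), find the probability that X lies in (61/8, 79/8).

P(61/8 < X < 79/8) = ∫_{61/8}^{79/8} f(x) dx
where f(x) = \frac{1}{9}
= \frac{1}{4}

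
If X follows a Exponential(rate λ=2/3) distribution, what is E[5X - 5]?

For X ~ Exponential(rate λ=2/3):
E[X] = \frac{3}{2}
E[5X - 5] = 5 × E[X] - 5 = \frac{5}{2}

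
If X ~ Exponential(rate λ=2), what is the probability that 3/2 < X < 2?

P(3/2 < X < 2) = ∫_{3/2}^{2} f(x) dx
where f(x) = 2 e^{- 2 x}
= - \frac{1 - e}{e^{4}}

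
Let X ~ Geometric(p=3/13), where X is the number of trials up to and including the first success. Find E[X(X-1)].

E[X(X-1)] = E[X² - X] = E[X²] - E[X]
E[X] = \frac{13}{3}
E[X²] = Var(X) + (E[X])² = \frac{130}{9} + (\frac{13}{3})² = \frac{299}{9}
E[X(X-1)] = \frac{299}{9} - \frac{13}{3} = \frac{260}{9}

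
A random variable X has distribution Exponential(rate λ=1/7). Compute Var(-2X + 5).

For X ~ Exponential(rate λ=1/7):
Var(X) = 49
Var(-2X + 5) = (-2)² × Var(X) = 4 × 49 = 196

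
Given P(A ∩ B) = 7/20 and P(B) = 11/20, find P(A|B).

P(A|B) = P(A ∩ B) / P(B)
= (7/20) / (11/20)
= 7/11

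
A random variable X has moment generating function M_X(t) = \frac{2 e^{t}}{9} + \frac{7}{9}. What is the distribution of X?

The MGF M(t) = \frac{2 e^{t}}{9} + \frac{7}{9} is the standard form for the Bernoulli distribution.
Comparing with the known MGF formula identifies: Bernoulli(p=2/9)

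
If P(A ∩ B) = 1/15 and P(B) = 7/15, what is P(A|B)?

P(A|B) = P(A ∩ B) / P(B)
= (1/15) / (7/15)
= 1/7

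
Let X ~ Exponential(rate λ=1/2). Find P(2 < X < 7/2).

P(2 < X < 7/2) = ∫_{2}^{7/2} f(x) dx
where f(x) = \frac{e^{- \frac{x}{2}}}{2}
= - \frac{1}{e^{\frac{7}{4}}} + e^{-1}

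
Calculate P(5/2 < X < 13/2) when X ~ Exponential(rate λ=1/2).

P(5/2 < X < 13/2) = ∫_{5/2}^{13/2} f(x) dx
where f(x) = \frac{e^{- \frac{x}{2}}}{2}
= - \frac{1 - e^{2}}{e^{\frac{13}{4}}}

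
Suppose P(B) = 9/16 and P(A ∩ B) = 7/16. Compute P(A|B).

P(A|B) = P(A ∩ B) / P(B)
= (7/16) / (9/16)
= 7/9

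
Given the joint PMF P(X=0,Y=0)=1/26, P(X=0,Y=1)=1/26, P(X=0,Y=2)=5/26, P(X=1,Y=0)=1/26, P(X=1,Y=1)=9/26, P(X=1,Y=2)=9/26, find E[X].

First find marginal of X:
P(X=0) = 7/26
P(X=1) = 19/26
E[X] = 0 × 7/26 + 1 × 19/26 = 19/26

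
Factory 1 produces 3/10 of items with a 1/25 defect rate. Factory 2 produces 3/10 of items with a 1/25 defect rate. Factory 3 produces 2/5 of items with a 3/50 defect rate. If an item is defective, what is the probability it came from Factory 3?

Using Bayes' theorem:
P(F1) = 3/10, P(D|F1) = 1/25
P(F2) = 3/10, P(D|F2) = 1/25
P(F3) = 2/5, P(D|F3) = 3/50
P(D) = P(D|F1)P(F1) + P(D|F2)P(F2) + P(D|F3)P(F3)
     = \frac{6}{125}
P(F3|D) = P(D|F3)P(F3) / P(D)
= \frac{1}{2}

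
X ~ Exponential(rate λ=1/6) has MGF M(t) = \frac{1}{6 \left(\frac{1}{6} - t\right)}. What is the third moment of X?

To find E[X^3], compute M^(3)(0):
M^(1)(t) = \frac{1}{6 \left(\frac{1}{6} - t\right)^{2}}
M^(2)(t) = \frac{1}{3 \left(\frac{1}{6} - t\right)^{3}}
M^(3)(t) = \frac{1}{\left(\frac{1}{6} - t\right)^{4}}
M^(3)(0) = 1296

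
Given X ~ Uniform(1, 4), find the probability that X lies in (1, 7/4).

P(1 < X < 7/4) = ∫_{1}^{7/4} f(x) dx
where f(x) = \frac{1}{3}
= \frac{1}{4}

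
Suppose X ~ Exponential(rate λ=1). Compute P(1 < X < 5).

P(1 < X < 5) = ∫_{1}^{5} f(x) dx
where f(x) = e^{- x}
= - \frac{1 - e^{4}}{e^{5}}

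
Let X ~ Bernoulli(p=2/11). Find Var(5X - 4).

For X ~ Bernoulli(p=2/11):
Var(X) = \frac{18}{121}
Var(5X - 4) = (5)² × Var(X) = 25 × \frac{18}{121} = \frac{450}{121}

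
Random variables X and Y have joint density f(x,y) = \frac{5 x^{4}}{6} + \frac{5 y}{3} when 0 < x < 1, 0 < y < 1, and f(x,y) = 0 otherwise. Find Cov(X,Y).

E[XY] = ∫∫ xy × f(x,y) dx dy = \frac{25}{72}
E[X] = \frac{5}{9}
E[Y] = \frac{23}{36}
Cov(X,Y) = E[XY] - E[X]E[Y] = - \frac{5}{648}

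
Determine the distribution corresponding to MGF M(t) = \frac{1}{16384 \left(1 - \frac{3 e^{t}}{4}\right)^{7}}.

The MGF M(t) = \frac{1}{16384 \left(1 - \frac{3 e^{t}}{4}\right)^{7}} is the standard form for the NegativeBinomial distribution.
Comparing with the known MGF formula identifies: NegBin(r=7, p=1/4), X = failures before r-th success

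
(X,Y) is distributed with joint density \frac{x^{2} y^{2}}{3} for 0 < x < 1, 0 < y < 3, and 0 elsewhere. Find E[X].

f_X(x) = ∫_0^3 \frac{x^{2} y^{2}}{3} dy = 3 x^{2}
E[X] = ∫_0^1 x × (3 x^{2}) dx = \frac{3}{4}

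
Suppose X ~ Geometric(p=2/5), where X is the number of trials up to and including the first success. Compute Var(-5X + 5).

For X ~ Geometric(p=2/5), where X is the number of trials up to and including the first success:
Var(X) = \frac{15}{4}
Var(-5X + 5) = (-5)² × Var(X) = 25 × \frac{15}{4} = \frac{375}{4}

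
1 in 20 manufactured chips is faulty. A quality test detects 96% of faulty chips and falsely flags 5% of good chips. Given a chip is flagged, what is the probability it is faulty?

Let D = the rare event, + = positive/flagged.
P(D) = 1/20
P(+|D) = 96/100 = 24/25
P(+|D') = 5/100 = 1/20
P(+) = P(+|D)P(D) + P(+|D')P(D')
     = \frac{24}{25} × \frac{1}{20} + \frac{1}{20} × \frac{19}{20}
     = \frac{191}{2000}
P(D|+) = P(+|D)P(D)/P(+) = \frac{96}{191}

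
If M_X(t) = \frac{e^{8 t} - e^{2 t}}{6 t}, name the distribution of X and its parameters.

The MGF M(t) = \frac{e^{8 t} - e^{2 t}}{6 t} is the standard form for the Uniform distribution.
Comparing with the known MGF formula identifies: Uniform(2, 8)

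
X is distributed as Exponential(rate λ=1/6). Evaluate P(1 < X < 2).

P(1 < X < 2) = ∫_{1}^{2} f(x) dx
where f(x) = \frac{e^{- \frac{x}{6}}}{6}
= - \frac{1}{e^{\frac{1}{3}}} + e^{- \frac{1}{6}}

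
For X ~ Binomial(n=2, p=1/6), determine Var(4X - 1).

For X ~ Binomial(n=2, p=1/6):
Var(X) = \frac{5}{18}
Var(4X - 1) = (4)² × Var(X) = 16 × \frac{5}{18} = \frac{40}{9}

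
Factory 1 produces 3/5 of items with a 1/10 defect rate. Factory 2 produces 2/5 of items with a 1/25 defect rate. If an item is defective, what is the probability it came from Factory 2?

Using Bayes' theorem:
P(F1) = 3/5, P(D|F1) = 1/10
P(F2) = 2/5, P(D|F2) = 1/25
P(D) = P(D|F1)P(F1) + P(D|F2)P(F2)
     = \frac{19}{250}
P(F2|D) = P(D|F2)P(F2) / P(D)
= \frac{4}{19}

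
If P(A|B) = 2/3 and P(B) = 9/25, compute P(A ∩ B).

By definition, P(A|B) = P(A ∩ B) / P(B)
So P(A ∩ B) = P(A|B) × P(B)
= 2/3 × 9/25
= 6/25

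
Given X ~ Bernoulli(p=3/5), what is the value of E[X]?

For X ~ Bernoulli(p=3/5), the expected value is:
E[X] = \frac{3}{5}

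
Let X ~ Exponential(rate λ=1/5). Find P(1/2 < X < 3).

P(1/2 < X < 3) = ∫_{1/2}^{3} f(x) dx
where f(x) = \frac{e^{- \frac{x}{5}}}{5}
= - \frac{1}{e^{\frac{3}{5}}} + e^{- \frac{1}{10}}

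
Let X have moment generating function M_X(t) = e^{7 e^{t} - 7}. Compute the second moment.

To find E[X^2], compute M^(2)(0):
M^(1)(t) = 7 e^{t} e^{7 e^{t} - 7}
M^(2)(t) = 49 e^{2 t} e^{7 e^{t} - 7} + 7 e^{t} e^{7 e^{t} - 7}
M^(2)(0) = 56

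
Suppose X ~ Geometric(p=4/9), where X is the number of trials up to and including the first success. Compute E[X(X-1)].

E[X(X-1)] = E[X² - X] = E[X²] - E[X]
E[X] = \frac{9}{4}
E[X²] = Var(X) + (E[X])² = \frac{45}{16} + (\frac{9}{4})² = \frac{63}{8}
E[X(X-1)] = \frac{63}{8} - \frac{9}{4} = \frac{45}{8}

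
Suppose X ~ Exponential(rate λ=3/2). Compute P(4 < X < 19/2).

P(4 < X < 19/2) = ∫_{4}^{19/2} f(x) dx
where f(x) = \frac{3 e^{- \frac{3 x}{2}}}{2}
= - \frac{1}{e^{\frac{57}{4}}} + e^{-6}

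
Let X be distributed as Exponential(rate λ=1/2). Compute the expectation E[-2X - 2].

For X ~ Exponential(rate λ=1/2):
E[X] = 2
E[-2X - 2] = -2 × E[X] - 2 = -6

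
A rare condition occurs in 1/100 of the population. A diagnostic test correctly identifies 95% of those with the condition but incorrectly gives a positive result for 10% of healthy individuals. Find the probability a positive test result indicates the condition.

Let D = the rare event, + = positive/flagged.
P(D) = 1/100
P(+|D) = 95/100 = 19/20
P(+|D') = 10/100 = 1/10
P(+) = P(+|D)P(D) + P(+|D')P(D')
     = \frac{19}{20} × \frac{1}{100} + \frac{1}{10} × \frac{99}{100}
     = \frac{217}{2000}
P(D|+) = P(+|D)P(D)/P(+) = \frac{19}{217}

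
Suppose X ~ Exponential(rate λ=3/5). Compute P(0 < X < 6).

P(0 < X < 6) = ∫_{0}^{6} f(x) dx
where f(x) = \frac{3 e^{- \frac{3 x}{5}}}{5}
= 1 - e^{- \frac{18}{5}}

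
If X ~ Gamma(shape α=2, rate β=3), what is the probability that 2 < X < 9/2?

P(2 < X < 9/2) = ∫_{2}^{9/2} f(x) dx
where f(x) = 9 x e^{- 3 x}
= - \frac{29}{2 e^{\frac{27}{2}}} + \frac{7}{e^{6}}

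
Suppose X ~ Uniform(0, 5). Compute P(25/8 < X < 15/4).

P(25/8 < X < 15/4) = ∫_{25/8}^{15/4} f(x) dx
where f(x) = \frac{1}{5}
= \frac{1}{8}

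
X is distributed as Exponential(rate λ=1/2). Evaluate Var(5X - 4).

For X ~ Exponential(rate λ=1/2):
Var(X) = 4
Var(5X - 4) = (5)² × Var(X) = 25 × 4 = 100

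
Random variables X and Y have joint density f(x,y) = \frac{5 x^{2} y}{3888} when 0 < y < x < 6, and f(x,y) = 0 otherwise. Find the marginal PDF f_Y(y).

f_Y(y) = ∫_y^6 \frac{5 x^{2} y}{3888} dx = \frac{5 y \left(216 - y^{3}\right)}{11664}
for 0 < y < 6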